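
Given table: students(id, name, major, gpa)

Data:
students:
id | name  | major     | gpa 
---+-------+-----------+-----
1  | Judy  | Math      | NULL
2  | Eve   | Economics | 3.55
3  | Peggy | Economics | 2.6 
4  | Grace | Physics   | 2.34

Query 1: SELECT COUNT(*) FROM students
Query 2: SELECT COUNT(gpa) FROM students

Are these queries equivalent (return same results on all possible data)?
No, not equivalent

Query 1 returns: [(4,)]
Query 2 returns: [(3,)]

Reason: COUNT(*) includes NULLs, COUNT(column) excludes them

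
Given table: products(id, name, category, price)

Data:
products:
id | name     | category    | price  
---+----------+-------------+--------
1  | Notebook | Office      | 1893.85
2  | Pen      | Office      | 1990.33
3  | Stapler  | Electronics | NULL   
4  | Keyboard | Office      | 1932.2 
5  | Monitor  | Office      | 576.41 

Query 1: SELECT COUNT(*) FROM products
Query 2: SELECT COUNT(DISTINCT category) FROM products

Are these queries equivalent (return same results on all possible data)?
No, not equivalent

Query 1 returns: [(5,)]
Query 2 returns: [(2,)]

Reason: COUNT(*) counts rows, COUNT(DISTINCT category) counts unique categorys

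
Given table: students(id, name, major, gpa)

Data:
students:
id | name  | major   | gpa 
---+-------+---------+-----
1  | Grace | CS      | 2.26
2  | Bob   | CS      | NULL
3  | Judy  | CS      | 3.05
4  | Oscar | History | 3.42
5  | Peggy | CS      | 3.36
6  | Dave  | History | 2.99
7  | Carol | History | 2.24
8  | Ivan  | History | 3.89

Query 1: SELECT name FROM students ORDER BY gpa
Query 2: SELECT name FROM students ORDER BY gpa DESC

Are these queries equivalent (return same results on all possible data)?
No, not equivalent

Query 1 returns: [('Bob',), ('Carol',), ('Grace',), ('Dave',), ('Judy',), ('Peggy',), ('Oscar',), ('Ivan',)]
Query 2 returns: [('Ivan',), ('Oscar',), ('Peggy',), ('Judy',), ('Dave',), ('Grace',), ('Carol',), ('Bob',)]

Reason: ASC vs DESC gives opposite ordering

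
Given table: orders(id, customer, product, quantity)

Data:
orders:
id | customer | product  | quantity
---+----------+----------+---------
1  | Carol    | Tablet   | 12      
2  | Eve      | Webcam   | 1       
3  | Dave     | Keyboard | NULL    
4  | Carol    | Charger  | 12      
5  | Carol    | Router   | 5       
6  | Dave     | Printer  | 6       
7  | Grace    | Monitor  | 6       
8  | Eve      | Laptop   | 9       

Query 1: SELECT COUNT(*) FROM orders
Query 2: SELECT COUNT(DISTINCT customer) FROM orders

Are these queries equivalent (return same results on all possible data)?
No, not equivalent

Query 1 returns: [(8,)]
Query 2 returns: [(4,)]

Reason: COUNT(*) counts rows, COUNT(DISTINCT customer) counts unique customers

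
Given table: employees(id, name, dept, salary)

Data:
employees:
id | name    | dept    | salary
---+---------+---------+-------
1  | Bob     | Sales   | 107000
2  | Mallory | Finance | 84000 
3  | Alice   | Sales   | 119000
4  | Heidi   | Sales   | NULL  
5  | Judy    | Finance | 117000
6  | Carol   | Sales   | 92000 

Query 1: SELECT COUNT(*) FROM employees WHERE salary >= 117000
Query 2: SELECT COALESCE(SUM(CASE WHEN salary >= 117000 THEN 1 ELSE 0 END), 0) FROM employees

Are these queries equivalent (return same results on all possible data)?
Yes, equivalent

Both queries return: [(2,)]

Reason: COUNT with WHERE vs conditional SUM (COALESCE handles empty-table NULL)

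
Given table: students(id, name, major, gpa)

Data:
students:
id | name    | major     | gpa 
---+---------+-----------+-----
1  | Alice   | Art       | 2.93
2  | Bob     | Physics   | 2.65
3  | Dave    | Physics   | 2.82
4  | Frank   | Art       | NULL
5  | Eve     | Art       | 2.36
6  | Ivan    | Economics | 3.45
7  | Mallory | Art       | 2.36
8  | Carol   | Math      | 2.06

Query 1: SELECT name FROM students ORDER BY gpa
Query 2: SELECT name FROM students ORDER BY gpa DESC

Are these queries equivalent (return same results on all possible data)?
No, not equivalent

Query 1 returns: [('Frank',), ('Carol',), ('Eve',), ('Mallory',), ('Bob',), ('Dave',), ('Alice',), ('Ivan',)]
Query 2 returns: [('Ivan',), ('Alice',), ('Dave',), ('Bob',), ('Eve',), ('Mallory',), ('Carol',), ('Frank',)]

Reason: ASC vs DESC gives opposite ordering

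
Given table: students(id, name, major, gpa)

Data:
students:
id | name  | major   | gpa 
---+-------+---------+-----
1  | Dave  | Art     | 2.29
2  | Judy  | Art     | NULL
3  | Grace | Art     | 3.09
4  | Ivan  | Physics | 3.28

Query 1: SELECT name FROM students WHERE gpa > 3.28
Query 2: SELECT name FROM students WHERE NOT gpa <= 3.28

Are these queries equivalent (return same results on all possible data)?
Yes, equivalent

Both queries return: []

Reason: Both filter gpa > 3.28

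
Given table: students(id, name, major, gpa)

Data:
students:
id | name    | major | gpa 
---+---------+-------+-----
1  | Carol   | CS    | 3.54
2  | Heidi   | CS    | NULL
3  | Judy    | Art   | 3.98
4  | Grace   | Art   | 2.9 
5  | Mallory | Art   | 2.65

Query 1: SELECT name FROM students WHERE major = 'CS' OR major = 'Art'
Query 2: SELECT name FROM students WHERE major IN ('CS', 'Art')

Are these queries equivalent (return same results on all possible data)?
Yes, equivalent

Both queries return: [('Carol',), ('Grace',), ('Heidi',), ('Judy',), ('Mallory',)]

Reason: OR vs IN are equivalent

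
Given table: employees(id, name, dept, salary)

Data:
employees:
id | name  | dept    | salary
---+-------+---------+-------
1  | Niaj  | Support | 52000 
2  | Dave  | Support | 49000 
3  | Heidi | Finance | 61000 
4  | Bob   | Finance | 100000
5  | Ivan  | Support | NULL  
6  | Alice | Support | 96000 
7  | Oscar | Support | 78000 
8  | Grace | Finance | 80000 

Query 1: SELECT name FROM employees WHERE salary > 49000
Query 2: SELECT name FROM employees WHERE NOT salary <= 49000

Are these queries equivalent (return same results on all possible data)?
Yes, equivalent

Both queries return: [('Alice',), ('Bob',), ('Grace',), ('Heidi',), ('Niaj',), ('Oscar',)]

Reason: Both filter salary > 49000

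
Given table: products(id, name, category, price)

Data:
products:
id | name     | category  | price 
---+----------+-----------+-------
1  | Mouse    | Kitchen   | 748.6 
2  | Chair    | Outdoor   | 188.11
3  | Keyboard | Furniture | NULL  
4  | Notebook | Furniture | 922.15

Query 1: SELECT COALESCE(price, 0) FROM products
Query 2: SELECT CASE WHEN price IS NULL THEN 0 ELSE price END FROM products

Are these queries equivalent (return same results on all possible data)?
Yes, equivalent

Both queries return: [(0,), (188.11,), (748.6,), (922.15,)]

Reason: COALESCE vs CASE for NULL handling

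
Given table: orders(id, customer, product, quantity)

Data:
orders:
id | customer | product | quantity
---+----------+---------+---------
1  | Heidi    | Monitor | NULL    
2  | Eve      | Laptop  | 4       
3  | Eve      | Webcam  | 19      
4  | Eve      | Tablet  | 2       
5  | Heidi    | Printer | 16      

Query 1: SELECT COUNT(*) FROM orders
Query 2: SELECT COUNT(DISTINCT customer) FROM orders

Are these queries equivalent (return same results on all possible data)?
No, not equivalent

Query 1 returns: [(5,)]
Query 2 returns: [(2,)]

Reason: COUNT(*) counts rows, COUNT(DISTINCT customer) counts unique customers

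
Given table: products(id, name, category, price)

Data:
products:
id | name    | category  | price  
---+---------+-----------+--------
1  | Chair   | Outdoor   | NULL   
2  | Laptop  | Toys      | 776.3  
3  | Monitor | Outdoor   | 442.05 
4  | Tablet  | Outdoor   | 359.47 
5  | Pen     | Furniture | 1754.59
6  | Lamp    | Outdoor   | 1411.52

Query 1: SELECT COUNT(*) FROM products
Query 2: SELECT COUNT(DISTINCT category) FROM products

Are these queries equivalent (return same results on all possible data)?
No, not equivalent

Query 1 returns: [(6,)]
Query 2 returns: [(3,)]

Reason: COUNT(*) counts rows, COUNT(DISTINCT category) counts unique categorys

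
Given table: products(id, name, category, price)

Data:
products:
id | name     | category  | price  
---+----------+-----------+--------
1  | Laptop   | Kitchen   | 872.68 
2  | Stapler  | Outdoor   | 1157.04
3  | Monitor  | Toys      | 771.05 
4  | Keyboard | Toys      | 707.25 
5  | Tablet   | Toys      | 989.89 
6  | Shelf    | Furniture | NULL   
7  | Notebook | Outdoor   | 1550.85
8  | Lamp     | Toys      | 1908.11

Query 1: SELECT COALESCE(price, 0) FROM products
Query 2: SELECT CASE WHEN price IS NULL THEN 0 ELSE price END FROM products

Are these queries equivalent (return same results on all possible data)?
Yes, equivalent

Both queries return: [(0,), (707.25,), (771.05,), (872.68,), (989.89,), (1157.04,), (1550.85,), (1908.11,)]

Reason: COALESCE vs CASE for NULL handling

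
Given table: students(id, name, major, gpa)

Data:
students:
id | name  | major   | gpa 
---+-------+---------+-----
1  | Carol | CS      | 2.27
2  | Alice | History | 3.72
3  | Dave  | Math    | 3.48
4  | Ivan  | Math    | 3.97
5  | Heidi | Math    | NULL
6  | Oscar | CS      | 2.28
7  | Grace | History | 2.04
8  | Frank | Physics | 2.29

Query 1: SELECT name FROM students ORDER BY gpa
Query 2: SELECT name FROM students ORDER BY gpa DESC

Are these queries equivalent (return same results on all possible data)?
No, not equivalent

Query 1 returns: [('Heidi',), ('Grace',), ('Carol',), ('Oscar',), ('Frank',), ('Dave',), ('Alice',), ('Ivan',)]
Query 2 returns: [('Ivan',), ('Alice',), ('Dave',), ('Frank',), ('Oscar',), ('Carol',), ('Grace',), ('Heidi',)]

Reason: ASC vs DESC gives opposite ordering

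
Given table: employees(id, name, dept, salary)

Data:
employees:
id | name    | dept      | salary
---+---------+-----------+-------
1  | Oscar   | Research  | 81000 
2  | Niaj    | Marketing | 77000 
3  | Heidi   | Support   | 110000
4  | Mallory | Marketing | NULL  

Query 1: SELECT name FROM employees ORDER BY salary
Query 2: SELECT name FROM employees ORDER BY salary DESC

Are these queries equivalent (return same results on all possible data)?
No, not equivalent

Query 1 returns: [('Mallory',), ('Niaj',), ('Oscar',), ('Heidi',)]
Query 2 returns: [('Heidi',), ('Oscar',), ('Niaj',), ('Mallory',)]

Reason: ASC vs DESC gives opposite ordering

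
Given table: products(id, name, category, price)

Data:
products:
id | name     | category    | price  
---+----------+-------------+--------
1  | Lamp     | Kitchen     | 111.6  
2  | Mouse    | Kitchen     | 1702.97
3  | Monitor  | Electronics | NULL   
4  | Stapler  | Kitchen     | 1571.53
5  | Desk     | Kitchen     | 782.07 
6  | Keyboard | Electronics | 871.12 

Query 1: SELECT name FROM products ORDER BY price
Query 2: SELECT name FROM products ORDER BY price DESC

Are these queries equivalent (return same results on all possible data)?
No, not equivalent

Query 1 returns: [('Monitor',), ('Lamp',), ('Desk',), ('Keyboard',), ('Stapler',), ('Mouse',)]
Query 2 returns: [('Mouse',), ('Stapler',), ('Keyboard',), ('Desk',), ('Lamp',), ('Monitor',)]

Reason: ASC vs DESC gives opposite ordering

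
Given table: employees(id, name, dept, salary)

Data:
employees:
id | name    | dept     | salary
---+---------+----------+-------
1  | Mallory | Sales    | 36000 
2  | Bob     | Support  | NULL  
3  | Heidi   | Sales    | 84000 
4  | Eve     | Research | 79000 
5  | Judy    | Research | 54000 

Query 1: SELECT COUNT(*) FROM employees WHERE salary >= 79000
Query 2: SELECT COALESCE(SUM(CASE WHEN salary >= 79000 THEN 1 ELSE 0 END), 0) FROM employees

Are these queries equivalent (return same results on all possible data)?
Yes, equivalent

Both queries return: [(2,)]

Reason: COUNT with WHERE vs conditional SUM (COALESCE handles empty-table NULL)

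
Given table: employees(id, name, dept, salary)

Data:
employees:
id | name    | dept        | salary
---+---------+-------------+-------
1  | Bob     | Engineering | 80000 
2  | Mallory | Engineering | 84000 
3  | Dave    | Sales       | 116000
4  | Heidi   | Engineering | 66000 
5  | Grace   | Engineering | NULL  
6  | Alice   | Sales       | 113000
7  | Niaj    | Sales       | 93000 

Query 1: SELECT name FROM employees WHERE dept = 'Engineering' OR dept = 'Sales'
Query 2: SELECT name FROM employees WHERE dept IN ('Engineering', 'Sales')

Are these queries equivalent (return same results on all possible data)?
Yes, equivalent

Both queries return: [('Alice',), ('Bob',), ('Dave',), ('Grace',), ('Heidi',), ('Mallory',), ('Niaj',)]

Reason: OR vs IN are equivalent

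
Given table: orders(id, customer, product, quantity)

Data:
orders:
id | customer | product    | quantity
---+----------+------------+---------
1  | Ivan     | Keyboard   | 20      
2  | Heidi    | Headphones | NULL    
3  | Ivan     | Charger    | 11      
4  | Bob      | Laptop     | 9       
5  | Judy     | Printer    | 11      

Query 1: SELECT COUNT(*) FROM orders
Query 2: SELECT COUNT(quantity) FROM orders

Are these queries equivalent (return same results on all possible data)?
No, not equivalent

Query 1 returns: [(5,)]
Query 2 returns: [(4,)]

Reason: COUNT(*) includes NULLs, COUNT(column) excludes them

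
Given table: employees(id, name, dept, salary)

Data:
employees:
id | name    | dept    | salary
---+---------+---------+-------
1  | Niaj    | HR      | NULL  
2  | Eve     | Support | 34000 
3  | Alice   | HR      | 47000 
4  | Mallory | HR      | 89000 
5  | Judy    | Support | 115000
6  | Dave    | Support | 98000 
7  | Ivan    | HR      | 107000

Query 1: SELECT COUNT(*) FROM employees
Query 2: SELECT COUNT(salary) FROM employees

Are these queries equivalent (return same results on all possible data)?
No, not equivalent

Query 1 returns: [(7,)]
Query 2 returns: [(6,)]

Reason: COUNT(*) includes NULLs, COUNT(column) excludes them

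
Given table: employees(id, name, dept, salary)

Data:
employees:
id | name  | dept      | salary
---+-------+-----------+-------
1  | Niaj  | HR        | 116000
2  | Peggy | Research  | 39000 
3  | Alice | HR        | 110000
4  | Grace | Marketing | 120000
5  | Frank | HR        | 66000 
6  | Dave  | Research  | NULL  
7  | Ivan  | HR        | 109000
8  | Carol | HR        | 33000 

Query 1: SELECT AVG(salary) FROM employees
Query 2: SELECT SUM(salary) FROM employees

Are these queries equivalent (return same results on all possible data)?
No, not equivalent

Query 1 returns: [(84714.28571428571,)]
Query 2 returns: [(593000,)]

Reason: AVG vs SUM give different aggregate values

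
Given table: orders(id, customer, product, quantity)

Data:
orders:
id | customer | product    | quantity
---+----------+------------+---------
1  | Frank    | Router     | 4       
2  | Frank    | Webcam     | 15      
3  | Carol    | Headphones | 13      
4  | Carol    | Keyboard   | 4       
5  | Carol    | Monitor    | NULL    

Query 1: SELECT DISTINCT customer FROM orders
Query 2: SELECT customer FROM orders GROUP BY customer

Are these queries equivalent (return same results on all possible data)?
Yes, equivalent

Both queries return: [('Carol',), ('Frank',)]

Reason: Both get unique customers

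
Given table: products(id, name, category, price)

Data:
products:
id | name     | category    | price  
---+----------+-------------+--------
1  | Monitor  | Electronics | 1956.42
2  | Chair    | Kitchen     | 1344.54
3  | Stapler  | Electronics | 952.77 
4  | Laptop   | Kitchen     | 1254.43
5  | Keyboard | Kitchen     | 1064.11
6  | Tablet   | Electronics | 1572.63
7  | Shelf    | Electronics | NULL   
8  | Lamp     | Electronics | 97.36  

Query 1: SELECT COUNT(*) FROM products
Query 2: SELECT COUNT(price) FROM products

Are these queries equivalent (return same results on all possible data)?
No, not equivalent

Query 1 returns: [(8,)]
Query 2 returns: [(7,)]

Reason: COUNT(*) includes NULLs, COUNT(column) excludes them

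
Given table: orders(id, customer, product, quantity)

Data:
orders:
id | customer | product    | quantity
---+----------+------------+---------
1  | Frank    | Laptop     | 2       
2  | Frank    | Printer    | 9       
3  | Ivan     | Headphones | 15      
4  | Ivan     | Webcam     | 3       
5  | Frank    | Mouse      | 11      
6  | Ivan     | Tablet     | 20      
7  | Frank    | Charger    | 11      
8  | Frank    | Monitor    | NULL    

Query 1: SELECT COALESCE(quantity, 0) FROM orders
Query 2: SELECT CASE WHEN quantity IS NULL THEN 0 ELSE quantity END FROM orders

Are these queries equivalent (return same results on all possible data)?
Yes, equivalent

Both queries return: [(0,), (2,), (3,), (9,), (11,), (11,), (15,), (20,)]

Reason: COALESCE vs CASE for NULL handling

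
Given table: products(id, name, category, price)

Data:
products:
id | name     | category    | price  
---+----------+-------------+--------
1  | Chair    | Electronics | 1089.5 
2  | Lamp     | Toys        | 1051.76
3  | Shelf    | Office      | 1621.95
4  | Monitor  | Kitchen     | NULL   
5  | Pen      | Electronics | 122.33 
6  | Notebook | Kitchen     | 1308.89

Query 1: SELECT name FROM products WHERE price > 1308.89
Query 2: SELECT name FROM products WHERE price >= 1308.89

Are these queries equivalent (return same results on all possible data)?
No, not equivalent

Query 1 returns: [('Shelf',)]
Query 2 returns: [('Shelf',), ('Notebook',)]

Reason: > vs >= gives different results when price = 1308.89 exists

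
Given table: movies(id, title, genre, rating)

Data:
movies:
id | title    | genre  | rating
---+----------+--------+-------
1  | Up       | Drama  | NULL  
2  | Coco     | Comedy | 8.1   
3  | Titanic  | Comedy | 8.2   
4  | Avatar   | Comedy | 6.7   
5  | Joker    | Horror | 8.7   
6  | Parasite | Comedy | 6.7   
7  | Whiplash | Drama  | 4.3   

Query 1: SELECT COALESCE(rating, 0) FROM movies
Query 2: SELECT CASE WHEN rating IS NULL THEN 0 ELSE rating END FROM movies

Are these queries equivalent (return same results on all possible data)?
Yes, equivalent

Both queries return: [(0,), (4.3,), (6.7,), (6.7,), (8.1,), (8.2,), (8.7,)]

Reason: COALESCE vs CASE for NULL handling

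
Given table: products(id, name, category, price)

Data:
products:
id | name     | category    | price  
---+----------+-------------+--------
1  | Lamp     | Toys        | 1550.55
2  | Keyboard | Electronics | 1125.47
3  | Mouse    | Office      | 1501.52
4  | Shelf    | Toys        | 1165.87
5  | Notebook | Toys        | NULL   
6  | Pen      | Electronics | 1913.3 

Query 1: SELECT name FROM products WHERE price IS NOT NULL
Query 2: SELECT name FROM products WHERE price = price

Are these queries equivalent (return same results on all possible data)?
Yes, equivalent

Both queries return: [('Keyboard',), ('Lamp',), ('Mouse',), ('Pen',), ('Shelf',)]

Reason: IS NOT NULL vs self-equality (both exclude NULLs)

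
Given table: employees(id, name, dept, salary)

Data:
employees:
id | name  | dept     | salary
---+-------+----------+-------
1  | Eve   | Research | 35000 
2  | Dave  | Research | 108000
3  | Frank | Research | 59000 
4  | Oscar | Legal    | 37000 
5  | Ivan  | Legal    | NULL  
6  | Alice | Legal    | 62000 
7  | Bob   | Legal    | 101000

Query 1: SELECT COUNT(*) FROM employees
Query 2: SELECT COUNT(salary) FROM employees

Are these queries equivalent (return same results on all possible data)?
No, not equivalent

Query 1 returns: [(7,)]
Query 2 returns: [(6,)]

Reason: COUNT(*) includes NULLs, COUNT(column) excludes them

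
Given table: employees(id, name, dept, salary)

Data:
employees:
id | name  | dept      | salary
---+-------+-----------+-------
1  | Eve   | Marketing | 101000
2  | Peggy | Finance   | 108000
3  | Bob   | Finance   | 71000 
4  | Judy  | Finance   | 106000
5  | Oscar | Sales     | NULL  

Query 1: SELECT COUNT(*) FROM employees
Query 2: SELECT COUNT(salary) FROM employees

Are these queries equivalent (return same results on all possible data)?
No, not equivalent

Query 1 returns: [(5,)]
Query 2 returns: [(4,)]

Reason: COUNT(*) includes NULLs, COUNT(column) excludes them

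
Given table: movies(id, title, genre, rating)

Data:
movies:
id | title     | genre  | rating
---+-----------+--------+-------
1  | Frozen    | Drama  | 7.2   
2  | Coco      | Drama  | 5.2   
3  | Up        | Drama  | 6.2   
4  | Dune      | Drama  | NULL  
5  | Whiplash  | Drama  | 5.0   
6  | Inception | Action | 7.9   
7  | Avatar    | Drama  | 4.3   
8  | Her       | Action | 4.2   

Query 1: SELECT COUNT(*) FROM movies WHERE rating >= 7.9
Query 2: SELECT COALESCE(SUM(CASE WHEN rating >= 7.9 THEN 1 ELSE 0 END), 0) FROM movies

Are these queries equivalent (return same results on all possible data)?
Yes, equivalent

Both queries return: [(1,)]

Reason: COUNT with WHERE vs conditional SUM (COALESCE handles empty-table NULL)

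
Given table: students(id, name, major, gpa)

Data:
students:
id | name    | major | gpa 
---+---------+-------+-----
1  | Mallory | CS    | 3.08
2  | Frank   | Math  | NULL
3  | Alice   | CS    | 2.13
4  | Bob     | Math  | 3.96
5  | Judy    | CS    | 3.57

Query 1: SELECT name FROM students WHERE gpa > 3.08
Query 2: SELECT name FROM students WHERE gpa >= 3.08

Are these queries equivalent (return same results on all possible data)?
No, not equivalent

Query 1 returns: [('Bob',), ('Judy',)]
Query 2 returns: [('Mallory',), ('Bob',), ('Judy',)]

Reason: > vs >= gives different results when gpa = 3.08 exists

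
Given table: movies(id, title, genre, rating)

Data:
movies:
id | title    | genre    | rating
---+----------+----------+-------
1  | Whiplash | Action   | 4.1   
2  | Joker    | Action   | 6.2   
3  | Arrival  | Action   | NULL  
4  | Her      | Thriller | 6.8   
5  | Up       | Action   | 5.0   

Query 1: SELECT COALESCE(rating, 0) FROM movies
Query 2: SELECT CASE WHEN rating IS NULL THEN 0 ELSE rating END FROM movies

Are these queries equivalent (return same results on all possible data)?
Yes, equivalent

Both queries return: [(0,), (4.1,), (5.0,), (6.2,), (6.8,)]

Reason: COALESCE vs CASE for NULL handling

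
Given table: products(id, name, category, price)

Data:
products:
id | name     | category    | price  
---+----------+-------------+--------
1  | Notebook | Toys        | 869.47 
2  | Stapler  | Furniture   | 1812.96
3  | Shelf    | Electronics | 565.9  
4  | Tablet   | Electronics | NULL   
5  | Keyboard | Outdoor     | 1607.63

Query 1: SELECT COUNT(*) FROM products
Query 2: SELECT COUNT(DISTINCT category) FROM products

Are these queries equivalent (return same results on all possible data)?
No, not equivalent

Query 1 returns: [(5,)]
Query 2 returns: [(4,)]

Reason: COUNT(*) counts rows, COUNT(DISTINCT category) counts unique categorys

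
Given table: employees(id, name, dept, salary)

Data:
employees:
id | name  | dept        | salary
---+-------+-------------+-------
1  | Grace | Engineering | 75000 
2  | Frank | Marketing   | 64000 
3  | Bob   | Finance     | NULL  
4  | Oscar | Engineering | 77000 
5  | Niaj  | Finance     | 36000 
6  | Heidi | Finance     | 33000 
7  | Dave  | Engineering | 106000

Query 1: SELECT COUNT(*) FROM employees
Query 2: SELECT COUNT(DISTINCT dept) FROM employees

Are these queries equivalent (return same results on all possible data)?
No, not equivalent

Query 1 returns: [(7,)]
Query 2 returns: [(3,)]

Reason: COUNT(*) counts rows, COUNT(DISTINCT dept) counts unique depts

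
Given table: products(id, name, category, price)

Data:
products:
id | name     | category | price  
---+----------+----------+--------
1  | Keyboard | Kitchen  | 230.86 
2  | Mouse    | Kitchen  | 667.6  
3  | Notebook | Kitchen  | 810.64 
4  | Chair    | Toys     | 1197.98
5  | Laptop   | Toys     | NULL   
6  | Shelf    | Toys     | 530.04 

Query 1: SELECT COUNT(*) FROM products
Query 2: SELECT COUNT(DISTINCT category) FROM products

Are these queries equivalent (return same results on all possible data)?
No, not equivalent

Query 1 returns: [(6,)]
Query 2 returns: [(2,)]

Reason: COUNT(*) counts rows, COUNT(DISTINCT category) counts unique categorys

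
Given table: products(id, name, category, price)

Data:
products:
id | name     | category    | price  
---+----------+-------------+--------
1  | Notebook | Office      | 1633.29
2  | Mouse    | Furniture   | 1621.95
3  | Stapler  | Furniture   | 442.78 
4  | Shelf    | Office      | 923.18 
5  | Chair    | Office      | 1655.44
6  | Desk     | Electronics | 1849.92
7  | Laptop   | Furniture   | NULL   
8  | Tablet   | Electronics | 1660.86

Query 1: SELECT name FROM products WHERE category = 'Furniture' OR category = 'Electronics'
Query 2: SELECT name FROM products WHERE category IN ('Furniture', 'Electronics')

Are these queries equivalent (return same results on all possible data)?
Yes, equivalent

Both queries return: [('Desk',), ('Laptop',), ('Mouse',), ('Stapler',), ('Tablet',)]

Reason: OR vs IN are equivalent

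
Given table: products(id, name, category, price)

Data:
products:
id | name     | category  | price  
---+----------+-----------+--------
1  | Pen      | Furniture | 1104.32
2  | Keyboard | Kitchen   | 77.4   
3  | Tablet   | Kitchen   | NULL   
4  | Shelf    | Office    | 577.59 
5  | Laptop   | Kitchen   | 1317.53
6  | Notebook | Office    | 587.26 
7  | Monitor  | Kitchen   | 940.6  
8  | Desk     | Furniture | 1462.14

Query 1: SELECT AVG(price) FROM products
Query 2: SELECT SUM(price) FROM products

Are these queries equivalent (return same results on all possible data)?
No, not equivalent

Query 1 returns: [(866.6914285714286,)]
Query 2 returns: [(6066.84,)]

Reason: AVG vs SUM give different aggregate values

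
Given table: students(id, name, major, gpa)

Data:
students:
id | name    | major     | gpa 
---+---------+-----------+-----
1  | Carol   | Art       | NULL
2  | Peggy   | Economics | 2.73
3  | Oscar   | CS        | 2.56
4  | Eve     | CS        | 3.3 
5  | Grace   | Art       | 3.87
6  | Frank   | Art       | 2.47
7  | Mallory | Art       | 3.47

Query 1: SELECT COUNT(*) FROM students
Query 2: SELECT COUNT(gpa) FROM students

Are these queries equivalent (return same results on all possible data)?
No, not equivalent

Query 1 returns: [(7,)]
Query 2 returns: [(6,)]

Reason: COUNT(*) includes NULLs, COUNT(column) excludes them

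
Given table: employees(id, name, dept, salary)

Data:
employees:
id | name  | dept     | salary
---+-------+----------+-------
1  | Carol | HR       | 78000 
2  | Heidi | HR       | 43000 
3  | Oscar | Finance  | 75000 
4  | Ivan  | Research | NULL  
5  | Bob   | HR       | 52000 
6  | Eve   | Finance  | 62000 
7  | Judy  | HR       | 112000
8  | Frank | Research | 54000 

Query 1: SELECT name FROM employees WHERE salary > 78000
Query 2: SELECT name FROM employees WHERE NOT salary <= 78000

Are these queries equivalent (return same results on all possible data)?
Yes, equivalent

Both queries return: [('Judy',)]

Reason: Both filter salary > 78000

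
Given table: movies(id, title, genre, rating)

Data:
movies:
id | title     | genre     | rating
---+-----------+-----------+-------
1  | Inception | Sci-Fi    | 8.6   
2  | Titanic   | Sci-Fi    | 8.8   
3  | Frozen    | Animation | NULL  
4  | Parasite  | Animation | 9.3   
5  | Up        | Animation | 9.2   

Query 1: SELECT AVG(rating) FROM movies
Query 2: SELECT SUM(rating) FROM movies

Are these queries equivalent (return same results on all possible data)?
No, not equivalent

Query 1 returns: [(8.975,)]
Query 2 returns: [(35.9,)]

Reason: AVG vs SUM give different aggregate values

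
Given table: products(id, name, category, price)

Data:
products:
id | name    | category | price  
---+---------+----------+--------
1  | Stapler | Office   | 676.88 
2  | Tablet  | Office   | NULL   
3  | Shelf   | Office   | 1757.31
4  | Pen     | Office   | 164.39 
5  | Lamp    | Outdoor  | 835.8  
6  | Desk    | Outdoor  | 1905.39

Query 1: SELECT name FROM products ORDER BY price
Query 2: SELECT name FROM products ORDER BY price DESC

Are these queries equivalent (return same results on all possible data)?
No, not equivalent

Query 1 returns: [('Tablet',), ('Pen',), ('Stapler',), ('Lamp',), ('Shelf',), ('Desk',)]
Query 2 returns: [('Desk',), ('Shelf',), ('Lamp',), ('Stapler',), ('Pen',), ('Tablet',)]

Reason: ASC vs DESC gives opposite ordering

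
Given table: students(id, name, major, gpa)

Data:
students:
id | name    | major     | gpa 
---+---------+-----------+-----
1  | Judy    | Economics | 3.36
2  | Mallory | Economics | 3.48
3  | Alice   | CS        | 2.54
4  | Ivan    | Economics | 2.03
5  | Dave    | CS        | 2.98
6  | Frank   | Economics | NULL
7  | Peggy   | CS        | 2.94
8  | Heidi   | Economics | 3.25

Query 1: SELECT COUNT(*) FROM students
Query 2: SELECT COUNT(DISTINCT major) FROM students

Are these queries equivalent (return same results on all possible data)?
No, not equivalent

Query 1 returns: [(8,)]
Query 2 returns: [(2,)]

Reason: COUNT(*) counts rows, COUNT(DISTINCT major) counts unique majors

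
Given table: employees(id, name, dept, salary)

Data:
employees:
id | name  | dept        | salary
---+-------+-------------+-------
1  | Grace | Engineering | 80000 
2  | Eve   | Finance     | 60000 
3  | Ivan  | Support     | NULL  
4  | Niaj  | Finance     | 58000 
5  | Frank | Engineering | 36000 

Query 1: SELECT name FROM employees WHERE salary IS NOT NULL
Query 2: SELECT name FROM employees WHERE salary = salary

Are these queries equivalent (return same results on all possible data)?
Yes, equivalent

Both queries return: [('Eve',), ('Frank',), ('Grace',), ('Niaj',)]

Reason: IS NOT NULL vs self-equality (both exclude NULLs)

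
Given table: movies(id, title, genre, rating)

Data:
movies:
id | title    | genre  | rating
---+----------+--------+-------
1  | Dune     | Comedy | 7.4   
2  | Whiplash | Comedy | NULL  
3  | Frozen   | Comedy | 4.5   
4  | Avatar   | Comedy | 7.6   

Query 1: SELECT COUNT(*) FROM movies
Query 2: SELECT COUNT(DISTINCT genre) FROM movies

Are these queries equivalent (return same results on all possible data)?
No, not equivalent

Query 1 returns: [(4,)]
Query 2 returns: [(1,)]

Reason: COUNT(*) counts rows, COUNT(DISTINCT genre) counts unique genres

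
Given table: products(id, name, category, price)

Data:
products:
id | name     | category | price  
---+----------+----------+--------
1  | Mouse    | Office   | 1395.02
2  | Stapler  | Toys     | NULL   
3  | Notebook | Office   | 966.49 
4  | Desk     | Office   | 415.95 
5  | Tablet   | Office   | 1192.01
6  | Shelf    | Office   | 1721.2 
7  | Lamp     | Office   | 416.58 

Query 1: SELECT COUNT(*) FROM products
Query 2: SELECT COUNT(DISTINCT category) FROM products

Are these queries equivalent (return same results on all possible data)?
No, not equivalent

Query 1 returns: [(7,)]
Query 2 returns: [(2,)]

Reason: COUNT(*) counts rows, COUNT(DISTINCT category) counts unique categorys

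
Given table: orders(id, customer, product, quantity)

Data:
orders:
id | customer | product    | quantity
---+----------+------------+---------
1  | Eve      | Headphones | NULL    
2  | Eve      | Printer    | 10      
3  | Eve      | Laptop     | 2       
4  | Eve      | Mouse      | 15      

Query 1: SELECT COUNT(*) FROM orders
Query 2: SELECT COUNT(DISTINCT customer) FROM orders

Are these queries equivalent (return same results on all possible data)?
No, not equivalent

Query 1 returns: [(4,)]
Query 2 returns: [(1,)]

Reason: COUNT(*) counts rows, COUNT(DISTINCT customer) counts unique customers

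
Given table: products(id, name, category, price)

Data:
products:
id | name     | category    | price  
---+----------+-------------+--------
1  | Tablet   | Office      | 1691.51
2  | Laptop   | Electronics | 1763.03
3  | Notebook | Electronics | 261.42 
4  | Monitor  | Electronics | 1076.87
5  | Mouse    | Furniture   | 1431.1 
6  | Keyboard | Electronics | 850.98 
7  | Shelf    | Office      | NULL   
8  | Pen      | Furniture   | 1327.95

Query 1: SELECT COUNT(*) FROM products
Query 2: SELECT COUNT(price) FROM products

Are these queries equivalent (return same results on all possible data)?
No, not equivalent

Query 1 returns: [(8,)]
Query 2 returns: [(7,)]

Reason: COUNT(*) includes NULLs, COUNT(column) excludes them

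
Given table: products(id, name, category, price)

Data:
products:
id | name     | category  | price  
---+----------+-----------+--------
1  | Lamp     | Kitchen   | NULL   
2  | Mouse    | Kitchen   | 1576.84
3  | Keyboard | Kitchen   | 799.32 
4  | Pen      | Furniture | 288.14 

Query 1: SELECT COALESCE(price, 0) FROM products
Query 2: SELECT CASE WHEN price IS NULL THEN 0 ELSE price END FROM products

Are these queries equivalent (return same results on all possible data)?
Yes, equivalent

Both queries return: [(0,), (288.14,), (799.32,), (1576.84,)]

Reason: COALESCE vs CASE for NULL handling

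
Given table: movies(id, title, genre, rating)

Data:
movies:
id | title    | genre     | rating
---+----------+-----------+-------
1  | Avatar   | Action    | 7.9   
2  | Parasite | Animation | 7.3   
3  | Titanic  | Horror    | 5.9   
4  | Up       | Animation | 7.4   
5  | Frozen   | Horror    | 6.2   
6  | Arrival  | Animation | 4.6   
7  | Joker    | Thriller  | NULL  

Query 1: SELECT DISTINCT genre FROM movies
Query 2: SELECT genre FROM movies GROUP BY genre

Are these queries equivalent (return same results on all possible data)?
Yes, equivalent

Both queries return: [('Action',), ('Animation',), ('Horror',), ('Thriller',)]

Reason: Both get unique genres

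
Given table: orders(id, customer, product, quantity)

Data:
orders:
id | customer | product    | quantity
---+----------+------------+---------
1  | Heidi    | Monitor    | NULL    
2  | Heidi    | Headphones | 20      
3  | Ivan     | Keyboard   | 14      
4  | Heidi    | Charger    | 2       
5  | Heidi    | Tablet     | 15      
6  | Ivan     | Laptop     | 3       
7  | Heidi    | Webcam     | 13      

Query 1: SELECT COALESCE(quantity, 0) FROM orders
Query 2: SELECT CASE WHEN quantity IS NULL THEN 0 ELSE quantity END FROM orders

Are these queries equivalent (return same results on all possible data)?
Yes, equivalent

Both queries return: [(0,), (2,), (3,), (13,), (14,), (15,), (20,)]

Reason: COALESCE vs CASE for NULL handling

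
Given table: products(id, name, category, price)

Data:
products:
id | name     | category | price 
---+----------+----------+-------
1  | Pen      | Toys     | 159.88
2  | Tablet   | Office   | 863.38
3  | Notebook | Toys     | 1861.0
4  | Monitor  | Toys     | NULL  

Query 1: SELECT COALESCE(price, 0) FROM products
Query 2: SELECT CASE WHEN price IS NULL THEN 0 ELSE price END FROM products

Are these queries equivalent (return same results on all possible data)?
Yes, equivalent

Both queries return: [(0,), (159.88,), (863.38,), (1861.0,)]

Reason: COALESCE vs CASE for NULL handling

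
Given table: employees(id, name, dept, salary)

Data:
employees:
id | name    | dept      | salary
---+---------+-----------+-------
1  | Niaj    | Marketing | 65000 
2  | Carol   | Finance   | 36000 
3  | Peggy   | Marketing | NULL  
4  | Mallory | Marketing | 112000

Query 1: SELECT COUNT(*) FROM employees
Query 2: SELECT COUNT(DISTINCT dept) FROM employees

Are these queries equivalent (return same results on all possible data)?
No, not equivalent

Query 1 returns: [(4,)]
Query 2 returns: [(2,)]

Reason: COUNT(*) counts rows, COUNT(DISTINCT dept) counts unique depts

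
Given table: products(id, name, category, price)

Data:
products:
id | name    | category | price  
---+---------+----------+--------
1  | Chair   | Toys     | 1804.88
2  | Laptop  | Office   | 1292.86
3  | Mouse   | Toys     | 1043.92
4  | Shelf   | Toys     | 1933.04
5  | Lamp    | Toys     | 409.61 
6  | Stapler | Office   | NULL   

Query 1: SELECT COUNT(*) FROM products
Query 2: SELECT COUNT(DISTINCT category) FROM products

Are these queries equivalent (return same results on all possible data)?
No, not equivalent

Query 1 returns: [(6,)]
Query 2 returns: [(2,)]

Reason: COUNT(*) counts rows, COUNT(DISTINCT category) counts unique categorys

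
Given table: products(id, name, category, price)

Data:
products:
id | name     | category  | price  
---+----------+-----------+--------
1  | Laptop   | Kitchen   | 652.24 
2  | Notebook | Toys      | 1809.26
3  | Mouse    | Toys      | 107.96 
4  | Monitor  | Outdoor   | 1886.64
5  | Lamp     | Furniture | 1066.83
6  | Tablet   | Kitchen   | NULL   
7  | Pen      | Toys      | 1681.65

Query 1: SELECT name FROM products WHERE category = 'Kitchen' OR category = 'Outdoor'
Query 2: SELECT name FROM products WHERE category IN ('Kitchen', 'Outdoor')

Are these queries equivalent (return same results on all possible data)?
Yes, equivalent

Both queries return: [('Laptop',), ('Monitor',), ('Tablet',)]

Reason: OR vs IN are equivalent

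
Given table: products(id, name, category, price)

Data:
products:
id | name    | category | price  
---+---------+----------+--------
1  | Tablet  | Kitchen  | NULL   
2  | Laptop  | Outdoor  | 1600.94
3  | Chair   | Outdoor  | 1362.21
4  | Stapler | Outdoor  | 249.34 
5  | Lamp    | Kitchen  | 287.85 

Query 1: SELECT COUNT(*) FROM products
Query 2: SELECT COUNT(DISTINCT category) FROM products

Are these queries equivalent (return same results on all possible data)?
No, not equivalent

Query 1 returns: [(5,)]
Query 2 returns: [(2,)]

Reason: COUNT(*) counts rows, COUNT(DISTINCT category) counts unique categorys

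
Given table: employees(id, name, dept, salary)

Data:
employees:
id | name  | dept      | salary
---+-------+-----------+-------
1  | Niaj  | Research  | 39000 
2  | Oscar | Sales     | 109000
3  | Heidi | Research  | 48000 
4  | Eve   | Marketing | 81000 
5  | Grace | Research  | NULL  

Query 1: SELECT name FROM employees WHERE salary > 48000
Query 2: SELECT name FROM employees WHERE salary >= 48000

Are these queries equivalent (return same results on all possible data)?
No, not equivalent

Query 1 returns: [('Oscar',), ('Eve',)]
Query 2 returns: [('Oscar',), ('Heidi',), ('Eve',)]

Reason: > vs >= gives different results when salary = 48000 exists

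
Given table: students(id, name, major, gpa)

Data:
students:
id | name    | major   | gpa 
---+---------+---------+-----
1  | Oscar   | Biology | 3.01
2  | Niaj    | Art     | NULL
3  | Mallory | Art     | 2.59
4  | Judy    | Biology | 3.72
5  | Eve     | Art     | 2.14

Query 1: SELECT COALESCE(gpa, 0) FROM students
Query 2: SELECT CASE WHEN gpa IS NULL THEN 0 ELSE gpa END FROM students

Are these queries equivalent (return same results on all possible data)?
Yes, equivalent

Both queries return: [(0,), (2.14,), (2.59,), (3.01,), (3.72,)]

Reason: COALESCE vs CASE for NULL handling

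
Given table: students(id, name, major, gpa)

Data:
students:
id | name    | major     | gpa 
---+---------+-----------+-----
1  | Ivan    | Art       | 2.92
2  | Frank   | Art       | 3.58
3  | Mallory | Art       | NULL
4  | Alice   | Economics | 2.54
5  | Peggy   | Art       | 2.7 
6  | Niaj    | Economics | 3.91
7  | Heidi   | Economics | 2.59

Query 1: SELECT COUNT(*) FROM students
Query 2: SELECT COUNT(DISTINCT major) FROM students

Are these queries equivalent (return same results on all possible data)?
No, not equivalent

Query 1 returns: [(7,)]
Query 2 returns: [(2,)]

Reason: COUNT(*) counts rows, COUNT(DISTINCT major) counts unique majors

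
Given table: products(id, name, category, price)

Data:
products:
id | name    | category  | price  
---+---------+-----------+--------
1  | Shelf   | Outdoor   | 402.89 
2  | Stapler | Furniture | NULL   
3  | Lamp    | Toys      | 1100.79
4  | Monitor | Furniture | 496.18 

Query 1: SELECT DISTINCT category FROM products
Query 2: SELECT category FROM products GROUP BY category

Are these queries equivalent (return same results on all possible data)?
Yes, equivalent

Both queries return: [('Furniture',), ('Outdoor',), ('Toys',)]

Reason: Both get unique categorys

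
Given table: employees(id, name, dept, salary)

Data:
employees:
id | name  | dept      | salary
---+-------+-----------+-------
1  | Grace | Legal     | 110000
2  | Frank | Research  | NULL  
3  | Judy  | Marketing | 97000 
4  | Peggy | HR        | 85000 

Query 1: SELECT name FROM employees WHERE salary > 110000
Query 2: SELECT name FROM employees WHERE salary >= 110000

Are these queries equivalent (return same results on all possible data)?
No, not equivalent

Query 1 returns: []
Query 2 returns: [('Grace',)]

Reason: > vs >= gives different results when salary = 110000 exists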